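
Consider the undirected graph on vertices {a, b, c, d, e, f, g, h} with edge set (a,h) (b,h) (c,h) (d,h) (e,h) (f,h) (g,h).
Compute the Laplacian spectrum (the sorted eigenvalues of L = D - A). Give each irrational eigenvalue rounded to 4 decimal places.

Reading degrees in the order [a, b, c, d, e, f, g, h] gives [1, 1, 1, 1, 1, 1, 1, 7]; set D = diag(1, 1, 1, 1, 1, 1, 1, 7) and form L = D - A. Diagonalising L (or applying a numerical eigensolver to the 8x8 matrix) gives the spectrum above.

[0, 1, 1, 1, 1, 1, 1, 8]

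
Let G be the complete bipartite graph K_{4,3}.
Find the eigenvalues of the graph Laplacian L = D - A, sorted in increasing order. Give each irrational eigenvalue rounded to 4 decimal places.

[0, 3, 3, 3, 4, 4, 7]

The graph has 7 vertices and degree multiset [4, 4, 4, 3, 3, 3, 3]; D is the diagonal matrix of degrees and L = D - A. The multiplicity of 0 as a Laplacian eigenvalue equals the number of connected components. The single zero eigenvalue shows the graph is connected. There is one zero in the spectrum, matching the 1 component. The eigenvalues sum to 24, which equals trace(L) = 2|E|.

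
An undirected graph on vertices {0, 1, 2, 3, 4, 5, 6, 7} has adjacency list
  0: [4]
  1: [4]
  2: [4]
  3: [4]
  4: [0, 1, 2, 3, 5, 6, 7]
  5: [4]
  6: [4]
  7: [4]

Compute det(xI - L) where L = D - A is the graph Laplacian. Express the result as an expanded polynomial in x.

x^8 - 14x^7 + 63x^6 - 140x^5 + 175x^4 - 126x^3 + 49x^2 - 8x

Each diagonal entry of L is the vertex degree and each off-diagonal entry is -1 where an edge is present, 0 otherwise; in the order [0, 1, 2, 3, 4, 5, 6, 7] the diagonal is [1, 1, 1, 1, 7, 1, 1, 1]. L has integer entries, so p(x) = det(xI - L) has integer coefficients. Expanding the determinant yields x^8 - 14x^7 + 63x^6 - 140x^5 + 175x^4 - 126x^3 + 49x^2 - 8x. The constant term is 0 because L is singular (the all-ones vector lies in its kernel). By the matrix-tree theorem the graph has (1/8) * product of the nonzero eigenvalues = 1 spanning tree.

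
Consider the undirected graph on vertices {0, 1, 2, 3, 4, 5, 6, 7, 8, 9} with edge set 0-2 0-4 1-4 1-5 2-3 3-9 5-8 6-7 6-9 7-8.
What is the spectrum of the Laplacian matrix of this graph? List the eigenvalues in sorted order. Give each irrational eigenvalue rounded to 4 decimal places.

With the vertex order [0, 1, 2, 3, 4, 5, 6, 7, 8, 9], the degrees are [2, 2, 2, 2, 2, 2, 2, 2, 2, 2], giving D = diag(2, 2, 2, 2, 2, 2, 2, 2, 2, 2) and L = D - A. Since every row of L sums to 0, the all-ones vector is in the kernel and 0 is an eigenvalue. The single zero eigenvalue shows the graph is connected. The eigenvalues sum to 20, which equals trace(L) = 2|E|. There is one zero in the spectrum, matching the 1 component.

[0, 0.3820, 0.3820, 1.3820, 1.3820, 2.6180, 2.6180, 3.6180, 3.6180, 4]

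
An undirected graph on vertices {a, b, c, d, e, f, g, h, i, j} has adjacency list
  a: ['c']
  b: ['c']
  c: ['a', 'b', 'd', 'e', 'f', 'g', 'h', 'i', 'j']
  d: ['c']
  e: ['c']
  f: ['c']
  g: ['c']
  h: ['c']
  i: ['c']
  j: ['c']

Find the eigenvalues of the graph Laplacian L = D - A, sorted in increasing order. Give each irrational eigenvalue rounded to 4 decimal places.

[0, 1, 1, 1, 1, 1, 1, 1, 1, 10]

Each diagonal entry of L is the vertex degree and each off-diagonal entry is -1 where an edge is present, 0 otherwise; in the order [a, b, c, d, e, f, g, h, i, j] the diagonal is [1, 1, 9, 1, 1, 1, 1, 1, 1, 1]. L is symmetric positive semidefinite, so every eigenvalue is real and nonnegative. The single zero eigenvalue shows the graph is connected. By the matrix-tree theorem the graph has (1/10) * product of the nonzero eigenvalues = 1 spanning tree.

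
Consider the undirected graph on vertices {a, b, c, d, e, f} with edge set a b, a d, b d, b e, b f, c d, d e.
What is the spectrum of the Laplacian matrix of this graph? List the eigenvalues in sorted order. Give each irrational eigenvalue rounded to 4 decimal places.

With the vertex order [a, b, c, d, e, f], the degrees are [2, 4, 1, 4, 2, 1], giving D = diag(2, 4, 1, 4, 2, 1) and L = D - A. Since every row of L sums to 0, the all-ones vector is in the kernel and 0 is an eigenvalue. The single zero eigenvalue shows the graph is connected.

[0, 0.7639, 1.2679, 2, 4.7321, 5.2361]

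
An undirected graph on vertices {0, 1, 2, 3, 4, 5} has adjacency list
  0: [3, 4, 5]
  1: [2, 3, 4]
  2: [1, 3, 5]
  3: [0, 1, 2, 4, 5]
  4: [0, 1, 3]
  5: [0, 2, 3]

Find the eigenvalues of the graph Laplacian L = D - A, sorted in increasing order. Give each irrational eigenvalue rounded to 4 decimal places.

[0, 2.3820, 2.3820, 4.6180, 4.6180, 6]

Each diagonal entry of L is the vertex degree and each off-diagonal entry is -1 where an edge is present, 0 otherwise; in the order [0, 1, 2, 3, 4, 5] the diagonal is [3, 3, 3, 5, 3, 3]. L is symmetric positive semidefinite, so every eigenvalue is real and nonnegative. The single zero eigenvalue shows the graph is connected. The largest eigenvalue, 6, is at most the vertex count 6.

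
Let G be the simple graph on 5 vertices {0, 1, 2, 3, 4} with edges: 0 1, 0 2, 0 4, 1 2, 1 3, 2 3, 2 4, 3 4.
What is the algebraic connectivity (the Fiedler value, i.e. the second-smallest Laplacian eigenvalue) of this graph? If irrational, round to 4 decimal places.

3

Reading degrees in the order [0, 1, 2, 3, 4] gives [3, 3, 4, 3, 3]; set D = diag(3, 3, 4, 3, 3) and form L = D - A. The smallest Laplacian eigenvalue is always 0. The next one, lambda_2 = 3, measures how hard the graph is to disconnect: larger values mean better connectivity. There is one zero in the spectrum, matching the 1 component.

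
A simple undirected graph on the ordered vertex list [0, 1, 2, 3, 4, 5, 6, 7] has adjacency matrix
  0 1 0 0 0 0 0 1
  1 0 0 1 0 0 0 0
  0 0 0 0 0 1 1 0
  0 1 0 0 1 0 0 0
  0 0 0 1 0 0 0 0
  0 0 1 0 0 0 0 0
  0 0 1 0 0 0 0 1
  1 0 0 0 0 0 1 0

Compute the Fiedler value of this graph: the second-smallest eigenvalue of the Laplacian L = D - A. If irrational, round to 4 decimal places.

0.1522

With the vertex order [0, 1, 2, 3, 4, 5, 6, 7], the degrees are [2, 2, 2, 2, 1, 1, 2, 2], giving D = diag(2, 2, 2, 2, 1, 1, 2, 2) and L = D - A. The sorted Laplacian eigenvalues are [0, 0.1522, 0.5858, 1.2346, 2, 2.7654, 3.4142, 3.8478]; the algebraic connectivity is the second entry, 0.1522.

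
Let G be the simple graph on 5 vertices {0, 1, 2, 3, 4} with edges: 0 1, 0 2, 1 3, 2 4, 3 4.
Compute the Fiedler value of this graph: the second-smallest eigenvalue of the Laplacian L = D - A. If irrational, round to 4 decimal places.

1.3820

Each diagonal entry of L is the vertex degree and each off-diagonal entry is -1 where an edge is present, 0 otherwise; in the order [0, 1, 2, 3, 4] the diagonal is [2, 2, 2, 2, 2]. Computing the eigenvalues of L and sorting gives [0, 1.3820, 1.3820, 3.6180, 3.6180]. The Fiedler value lambda_2 = 1.3820 is strictly positive, so the graph is connected. By the matrix-tree theorem the graph has (1/5) * product of the nonzero eigenvalues = 5 spanning trees. The eigenvalues sum to 10, which equals trace(L) = 2|E|.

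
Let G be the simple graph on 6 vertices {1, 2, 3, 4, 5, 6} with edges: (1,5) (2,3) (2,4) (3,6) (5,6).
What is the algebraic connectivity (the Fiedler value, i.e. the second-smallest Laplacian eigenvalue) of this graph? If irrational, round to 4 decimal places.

Reading degrees in the order [1, 2, 3, 4, 5, 6] gives [1, 2, 2, 1, 2, 2]; set D = diag(1, 2, 2, 1, 2, 2) and form L = D - A. Computing the eigenvalues of L and sorting gives [0, 0.2679, 1, 2, 3, 3.7321]. The Fiedler value lambda_2 = 0.2679 is strictly positive, so the graph is connected. The largest eigenvalue, 3.7321, is at most the vertex count 6. By the matrix-tree theorem the graph has (1/6) * product of the nonzero eigenvalues = 1 spanning tree.

0.2679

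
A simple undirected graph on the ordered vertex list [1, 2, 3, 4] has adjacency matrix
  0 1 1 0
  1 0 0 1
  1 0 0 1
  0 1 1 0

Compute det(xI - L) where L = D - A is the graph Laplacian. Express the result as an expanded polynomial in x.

x^4 - 8x^3 + 20x^2 - 16x

With the vertex order [1, 2, 3, 4], the degrees are [2, 2, 2, 2], giving D = diag(2, 2, 2, 2) and L = D - A. L has integer entries, so p(x) = det(xI - L) has integer coefficients. Expanding the determinant yields x^4 - 8x^3 + 20x^2 - 16x. Since p(0) = det(-L) = 0, x divides p(x). The eigenvalues sum to 8, which equals trace(L) = 2|E|. By the matrix-tree theorem the graph has (1/4) * product of the nonzero eigenvalues = 4 spanning trees.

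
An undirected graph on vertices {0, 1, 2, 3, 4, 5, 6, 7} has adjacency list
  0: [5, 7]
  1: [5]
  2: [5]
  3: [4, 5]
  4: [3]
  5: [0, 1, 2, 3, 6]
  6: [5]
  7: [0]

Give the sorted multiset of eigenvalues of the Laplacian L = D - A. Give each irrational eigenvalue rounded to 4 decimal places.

Reading degrees in the order [0, 1, 2, 3, 4, 5, 6, 7] gives [2, 1, 1, 2, 1, 5, 1, 1]; set D = diag(2, 1, 1, 2, 1, 5, 1, 1) and form L = D - A. Since every row of L sums to 0, the all-ones vector is in the kernel and 0 is an eigenvalue. There is one zero in the spectrum, matching the 1 component. The eigenvalues sum to 14, which equals trace(L) = 2|E|.

[0, 0.3820, 0.5607, 1, 1, 2.3389, 2.6180, 6.1004]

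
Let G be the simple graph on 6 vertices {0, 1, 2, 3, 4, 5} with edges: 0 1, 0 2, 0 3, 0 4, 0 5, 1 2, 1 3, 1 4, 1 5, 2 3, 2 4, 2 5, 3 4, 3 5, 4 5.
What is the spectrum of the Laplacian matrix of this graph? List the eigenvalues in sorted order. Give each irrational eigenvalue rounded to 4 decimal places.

Reading degrees in the order [0, 1, 2, 3, 4, 5] gives [5, 5, 5, 5, 5, 5]; set D = diag(5, 5, 5, 5, 5, 5) and form L = D - A. Diagonalising L (or applying a numerical eigensolver to the 6x6 matrix) gives the spectrum above. The single zero eigenvalue shows the graph is connected. There is one zero in the spectrum, matching the 1 component.

[0, 6, 6, 6, 6, 6]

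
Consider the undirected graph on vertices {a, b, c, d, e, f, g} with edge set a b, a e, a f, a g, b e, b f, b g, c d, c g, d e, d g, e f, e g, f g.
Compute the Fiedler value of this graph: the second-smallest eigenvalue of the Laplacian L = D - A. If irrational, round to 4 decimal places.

With the vertex order [a, b, c, d, e, f, g], the degrees are [4, 4, 2, 3, 5, 4, 6], giving D = diag(4, 4, 2, 3, 5, 4, 6) and L = D - A. Computing the eigenvalues of L and sorting gives [0, 1.4859, 3.4280, 5, 5, 6.0861, 7]. The Fiedler value lambda_2 = 1.4859 is strictly positive, so the graph is connected. The eigenvalues sum to 28, which equals trace(L) = 2|E|.

1.4859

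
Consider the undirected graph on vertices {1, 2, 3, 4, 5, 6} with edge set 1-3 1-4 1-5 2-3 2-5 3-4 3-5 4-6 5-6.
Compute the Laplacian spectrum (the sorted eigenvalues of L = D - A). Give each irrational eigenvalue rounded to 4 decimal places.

[0, 1.6072, 2.3023, 3.6405, 4.8631, 5.5869]

With the vertex order [1, 2, 3, 4, 5, 6], the degrees are [3, 2, 4, 3, 4, 2], giving D = diag(3, 2, 4, 3, 4, 2) and L = D - A. L is symmetric positive semidefinite, so every eigenvalue is real and nonnegative. The single zero eigenvalue shows the graph is connected. The largest eigenvalue, 5.5869, is at most the vertex count 6. The eigenvalues sum to 18, which equals trace(L) = 2|E|.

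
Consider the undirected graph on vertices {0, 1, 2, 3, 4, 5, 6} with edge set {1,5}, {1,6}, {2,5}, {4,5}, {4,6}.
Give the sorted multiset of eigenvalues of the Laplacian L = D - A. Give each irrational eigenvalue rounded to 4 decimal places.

With the vertex order [0, 1, 2, 3, 4, 5, 6], the degrees are [0, 2, 1, 0, 2, 3, 2], giving D = diag(0, 2, 1, 0, 2, 3, 2) and L = D - A. L is symmetric positive semidefinite, so every eigenvalue is real and nonnegative. The 3 zero eigenvalues correspond to the 3 connected components. The eigenvalues sum to 10, which equals trace(L) = 2|E|.

[0, 0, 0, 0.8299, 2, 2.6889, 4.4812]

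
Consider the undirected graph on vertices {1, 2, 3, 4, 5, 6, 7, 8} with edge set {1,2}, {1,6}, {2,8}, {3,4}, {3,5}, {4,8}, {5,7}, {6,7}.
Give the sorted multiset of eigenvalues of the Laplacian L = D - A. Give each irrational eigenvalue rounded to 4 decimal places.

[0, 0.5858, 0.5858, 2, 2, 3.4142, 3.4142, 4]

Reading degrees in the order [1, 2, 3, 4, 5, 6, 7, 8] gives [2, 2, 2, 2, 2, 2, 2, 2]; set D = diag(2, 2, 2, 2, 2, 2, 2, 2) and form L = D - A. Since every row of L sums to 0, the all-ones vector is in the kernel and 0 is an eigenvalue. There is one zero in the spectrum, matching the 1 component.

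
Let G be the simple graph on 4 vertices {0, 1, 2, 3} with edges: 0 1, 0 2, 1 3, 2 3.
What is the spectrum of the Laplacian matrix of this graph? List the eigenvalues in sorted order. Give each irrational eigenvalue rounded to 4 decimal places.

Reading degrees in the order [0, 1, 2, 3] gives [2, 2, 2, 2]; set D = diag(2, 2, 2, 2) and form L = D - A. The multiplicity of 0 as a Laplacian eigenvalue equals the number of connected components. The single zero eigenvalue shows the graph is connected. By the matrix-tree theorem the graph has (1/4) * product of the nonzero eigenvalues = 4 spanning trees.

[0, 2, 2, 4]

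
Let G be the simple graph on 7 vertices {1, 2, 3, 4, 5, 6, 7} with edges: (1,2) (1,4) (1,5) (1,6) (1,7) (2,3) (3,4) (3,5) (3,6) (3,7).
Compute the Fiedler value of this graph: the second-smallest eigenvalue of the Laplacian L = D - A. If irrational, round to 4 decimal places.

2

Reading degrees in the order [1, 2, 3, 4, 5, 6, 7] gives [5, 2, 5, 2, 2, 2, 2]; set D = diag(5, 2, 5, 2, 2, 2, 2) and form L = D - A. Computing the eigenvalues of L and sorting gives [0, 2, 2, 2, 2, 5, 7]. The Fiedler value lambda_2 = 2 is strictly positive, so the graph is connected. The largest eigenvalue, 7, is at most the vertex count 7. The eigenvalues sum to 20, which equals trace(L) = 2|E|.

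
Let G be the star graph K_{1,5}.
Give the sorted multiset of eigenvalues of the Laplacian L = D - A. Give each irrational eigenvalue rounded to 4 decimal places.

[0, 1, 1, 1, 1, 6]

The graph has 6 vertices and degree multiset [5, 1, 1, 1, 1, 1]; D is the diagonal matrix of degrees and L = D - A. Since every row of L sums to 0, the all-ones vector is in the kernel and 0 is an eigenvalue. The single zero eigenvalue shows the graph is connected. There is one zero in the spectrum, matching the 1 component. By the matrix-tree theorem the graph has (1/6) * product of the nonzero eigenvalues = 1 spanning tree.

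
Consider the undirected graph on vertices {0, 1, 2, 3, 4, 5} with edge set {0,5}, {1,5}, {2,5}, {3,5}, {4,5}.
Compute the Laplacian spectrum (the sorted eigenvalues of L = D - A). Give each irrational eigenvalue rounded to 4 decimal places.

[0, 1, 1, 1, 1, 6]

With the vertex order [0, 1, 2, 3, 4, 5], the degrees are [1, 1, 1, 1, 1, 5], giving D = diag(1, 1, 1, 1, 1, 5) and L = D - A. The multiplicity of 0 as a Laplacian eigenvalue equals the number of connected components. The single zero eigenvalue shows the graph is connected. The eigenvalues sum to 10, which equals trace(L) = 2|E|.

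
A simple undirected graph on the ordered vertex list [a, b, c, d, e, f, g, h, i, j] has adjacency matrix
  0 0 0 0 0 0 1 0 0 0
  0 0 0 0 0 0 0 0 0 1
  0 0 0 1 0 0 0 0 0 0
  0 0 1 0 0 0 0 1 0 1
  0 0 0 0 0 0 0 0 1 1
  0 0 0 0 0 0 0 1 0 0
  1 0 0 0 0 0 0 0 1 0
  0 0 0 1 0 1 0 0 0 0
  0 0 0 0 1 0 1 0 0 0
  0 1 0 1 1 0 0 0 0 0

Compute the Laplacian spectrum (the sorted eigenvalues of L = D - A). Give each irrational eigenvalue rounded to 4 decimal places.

With the vertex order [a, b, c, d, e, f, g, h, i, j], the degrees are [1, 1, 1, 3, 2, 1, 2, 2, 2, 3], giving D = diag(1, 1, 1, 3, 2, 1, 2, 2, 2, 3) and L = D - A. The multiplicity of 0 as a Laplacian eigenvalue equals the number of connected components. There is one zero in the spectrum, matching the 1 component.

[0, 0.1398, 0.4249, 0.6932, 1, 2, 2.2574, 3.1456, 3.6414, 4.6978]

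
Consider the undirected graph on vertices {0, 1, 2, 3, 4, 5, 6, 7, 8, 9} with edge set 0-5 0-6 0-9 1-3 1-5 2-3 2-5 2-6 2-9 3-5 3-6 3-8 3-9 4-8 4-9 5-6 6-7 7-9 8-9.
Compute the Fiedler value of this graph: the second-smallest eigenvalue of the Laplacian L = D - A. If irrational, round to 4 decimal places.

1.1899

With the vertex order [0, 1, 2, 3, 4, 5, 6, 7, 8, 9], the degrees are [3, 2, 4, 6, 2, 5, 5, 2, 3, 6], giving D = diag(3, 2, 4, 6, 2, 5, 5, 2, 3, 6) and L = D - A. The smallest Laplacian eigenvalue is always 0. The next one, lambda_2 = 1.1899, measures how hard the graph is to disconnect: larger values mean better connectivity. By the matrix-tree theorem the graph has (1/10) * product of the nonzero eigenvalues = 8928 spanning trees.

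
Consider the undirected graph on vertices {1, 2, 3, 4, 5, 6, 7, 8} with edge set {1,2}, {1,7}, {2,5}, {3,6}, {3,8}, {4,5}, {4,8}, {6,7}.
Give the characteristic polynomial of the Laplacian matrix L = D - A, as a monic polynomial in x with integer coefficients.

x^8 - 16x^7 + 104x^6 - 352x^5 + 660x^4 - 672x^3 + 336x^2 - 64x

With the vertex order [1, 2, 3, 4, 5, 6, 7, 8], the degrees are [2, 2, 2, 2, 2, 2, 2, 2], giving D = diag(2, 2, 2, 2, 2, 2, 2, 2) and L = D - A. L has integer entries, so p(x) = det(xI - L) has integer coefficients. Expanding the determinant yields x^8 - 16x^7 + 104x^6 - 352x^5 + 660x^4 - 672x^3 + 336x^2 - 64x. The coefficient of x^7 equals -trace(L) = -16, matching the sum of degrees. The eigenvalues sum to 16, which equals trace(L) = 2|E|.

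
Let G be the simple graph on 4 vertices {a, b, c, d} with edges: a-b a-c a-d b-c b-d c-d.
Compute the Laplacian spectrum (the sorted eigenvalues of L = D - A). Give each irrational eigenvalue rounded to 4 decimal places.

Each diagonal entry of L is the vertex degree and each off-diagonal entry is -1 where an edge is present, 0 otherwise; in the order [a, b, c, d] the diagonal is [3, 3, 3, 3]. L is symmetric positive semidefinite, so every eigenvalue is real and nonnegative. The single zero eigenvalue shows the graph is connected. There is one zero in the spectrum, matching the 1 component.

[0, 4, 4, 4]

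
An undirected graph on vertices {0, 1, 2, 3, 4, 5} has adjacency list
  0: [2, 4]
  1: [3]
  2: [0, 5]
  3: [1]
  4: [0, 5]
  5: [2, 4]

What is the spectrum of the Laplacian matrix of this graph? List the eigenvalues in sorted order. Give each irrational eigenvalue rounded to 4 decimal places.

Reading degrees in the order [0, 1, 2, 3, 4, 5] gives [2, 1, 2, 1, 2, 2]; set D = diag(2, 1, 2, 1, 2, 2) and form L = D - A. The multiplicity of 0 as a Laplacian eigenvalue equals the number of connected components. The 2 zero eigenvalues correspond to the 2 connected components. The largest eigenvalue, 4, is at most the vertex count 6.

[0, 0, 2, 2, 2, 4]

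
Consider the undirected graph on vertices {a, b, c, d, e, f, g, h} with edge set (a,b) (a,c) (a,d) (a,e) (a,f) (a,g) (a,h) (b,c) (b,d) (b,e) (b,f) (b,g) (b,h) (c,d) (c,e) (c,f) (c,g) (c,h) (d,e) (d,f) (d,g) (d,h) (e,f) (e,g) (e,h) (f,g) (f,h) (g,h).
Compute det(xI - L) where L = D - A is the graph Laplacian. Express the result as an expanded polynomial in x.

Reading degrees in the order [a, b, c, d, e, f, g, h] gives [7, 7, 7, 7, 7, 7, 7, 7]; set D = diag(7, 7, 7, 7, 7, 7, 7, 7) and form L = D - A. The eigenvalues of L are [0, 8, 8, 8, 8, 8, 8, 8]; the characteristic polynomial is the product of (x - lambda_i), which multiplies out to x^8 - 56x^7 + 1344x^6 - 17920x^5 + 143360x^4 - 688128x^3 + 1835008x^2 - 2097152x. The constant term is 0 because L is singular (the all-ones vector lies in its kernel). The largest eigenvalue, 8, is at most the vertex count 8.

x^8 - 56x^7 + 1344x^6 - 17920x^5 + 143360x^4 - 688128x^3 + 1835008x^2 - 2097152x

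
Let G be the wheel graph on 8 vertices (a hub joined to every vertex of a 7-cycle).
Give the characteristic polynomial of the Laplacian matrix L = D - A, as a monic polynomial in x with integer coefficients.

The graph has 8 vertices and degree multiset [7, 3, 3, 3, 3, 3, 3, 3]; D is the diagonal matrix of degrees and L = D - A. Computing det(xI - L) by cofactor expansion (or equivalently via sum-over-permutations) gives x^8 - 28x^7 + 322x^6 - 1974x^5 + 6965x^4 - 14126x^3 + 15225x^2 - 6728x. Since p(0) = det(-L) = 0, x divides p(x). The largest eigenvalue, 8, is at most the vertex count 8. The eigenvalues sum to 28, which equals trace(L) = 2|E|.

x^8 - 28x^7 + 322x^6 - 1974x^5 + 6965x^4 - 14126x^3 + 15225x^2 - 6728x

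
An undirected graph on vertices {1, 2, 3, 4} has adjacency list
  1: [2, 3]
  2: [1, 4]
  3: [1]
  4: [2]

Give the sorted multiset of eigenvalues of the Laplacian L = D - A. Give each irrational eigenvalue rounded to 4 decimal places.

[0, 0.5858, 2, 3.4142]

Reading degrees in the order [1, 2, 3, 4] gives [2, 2, 1, 1]; set D = diag(2, 2, 1, 1) and form L = D - A. Since every row of L sums to 0, the all-ones vector is in the kernel and 0 is an eigenvalue. The single zero eigenvalue shows the graph is connected. The eigenvalues sum to 6, which equals trace(L) = 2|E|.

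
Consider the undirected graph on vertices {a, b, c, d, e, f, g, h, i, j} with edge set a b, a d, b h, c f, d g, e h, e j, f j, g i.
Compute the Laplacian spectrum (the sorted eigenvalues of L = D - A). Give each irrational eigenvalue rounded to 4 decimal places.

[0, 0.0979, 0.3820, 0.8244, 1.3820, 2, 2.6180, 3.1756, 3.6180, 3.9021]

Each diagonal entry of L is the vertex degree and each off-diagonal entry is -1 where an edge is present, 0 otherwise; in the order [a, b, c, d, e, f, g, h, i, j] the diagonal is [2, 2, 1, 2, 2, 2, 2, 2, 1, 2]. L is symmetric positive semidefinite, so every eigenvalue is real and nonnegative.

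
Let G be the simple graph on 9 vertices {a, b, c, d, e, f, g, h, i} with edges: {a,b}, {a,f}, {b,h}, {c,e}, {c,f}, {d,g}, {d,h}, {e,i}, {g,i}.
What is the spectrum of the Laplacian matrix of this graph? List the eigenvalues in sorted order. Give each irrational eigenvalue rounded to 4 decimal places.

Each diagonal entry of L is the vertex degree and each off-diagonal entry is -1 where an edge is present, 0 otherwise; in the order [a, b, c, d, e, f, g, h, i] the diagonal is [2, 2, 2, 2, 2, 2, 2, 2, 2]. L is symmetric positive semidefinite, so every eigenvalue is real and nonnegative.

[0, 0.4679, 0.4679, 1.6527, 1.6527, 3, 3, 3.8794, 3.8794]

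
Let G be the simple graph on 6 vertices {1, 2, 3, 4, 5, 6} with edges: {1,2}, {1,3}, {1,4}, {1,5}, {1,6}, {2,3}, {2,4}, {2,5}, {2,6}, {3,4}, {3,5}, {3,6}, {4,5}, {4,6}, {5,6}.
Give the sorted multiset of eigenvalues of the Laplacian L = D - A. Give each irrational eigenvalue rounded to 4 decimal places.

[0, 6, 6, 6, 6, 6]

With the vertex order [1, 2, 3, 4, 5, 6], the degrees are [5, 5, 5, 5, 5, 5], giving D = diag(5, 5, 5, 5, 5, 5) and L = D - A. Since every row of L sums to 0, the all-ones vector is in the kernel and 0 is an eigenvalue. The single zero eigenvalue shows the graph is connected. By the matrix-tree theorem the graph has (1/6) * product of the nonzero eigenvalues = 1296 spanning trees.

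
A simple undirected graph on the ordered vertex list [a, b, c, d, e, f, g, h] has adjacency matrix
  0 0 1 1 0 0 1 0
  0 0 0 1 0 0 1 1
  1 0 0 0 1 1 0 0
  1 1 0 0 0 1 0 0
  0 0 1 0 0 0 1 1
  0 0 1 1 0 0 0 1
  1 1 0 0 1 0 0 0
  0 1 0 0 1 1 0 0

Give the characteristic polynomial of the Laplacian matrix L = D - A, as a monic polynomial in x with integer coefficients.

x^8 - 24x^7 + 240x^6 - 1296x^5 + 4080x^4 - 7488x^3 + 7424x^2 - 3072x

With the vertex order [a, b, c, d, e, f, g, h], the degrees are [3, 3, 3, 3, 3, 3, 3, 3], giving D = diag(3, 3, 3, 3, 3, 3, 3, 3) and L = D - A. The eigenvalues of L are [0, 2, 2, 2, 4, 4, 4, 6]; the characteristic polynomial is the product of (x - lambda_i), which multiplies out to x^8 - 24x^7 + 240x^6 - 1296x^5 + 4080x^4 - 7488x^3 + 7424x^2 - 3072x. Since p(0) = det(-L) = 0, x divides p(x). The largest eigenvalue, 6, is at most the vertex count 8.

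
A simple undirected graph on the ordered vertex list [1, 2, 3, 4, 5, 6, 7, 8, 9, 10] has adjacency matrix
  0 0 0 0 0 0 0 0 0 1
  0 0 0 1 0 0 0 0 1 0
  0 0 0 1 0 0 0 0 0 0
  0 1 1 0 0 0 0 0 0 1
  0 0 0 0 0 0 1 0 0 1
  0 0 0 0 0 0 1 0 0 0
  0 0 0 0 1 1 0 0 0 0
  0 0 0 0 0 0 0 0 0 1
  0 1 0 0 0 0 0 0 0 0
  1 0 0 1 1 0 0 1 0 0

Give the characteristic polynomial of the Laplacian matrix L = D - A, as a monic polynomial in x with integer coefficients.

With the vertex order [1, 2, 3, 4, 5, 6, 7, 8, 9, 10], the degrees are [1, 2, 1, 3, 2, 1, 2, 1, 1, 4], giving D = diag(1, 2, 1, 3, 2, 1, 2, 1, 1, 4) and L = D - A. L has integer entries, so p(x) = det(xI - L) has integer coefficients. Expanding the determinant yields x^10 - 18x^9 + 132x^8 - 514x^7 + 1161x^6 - 1562x^5 + 1238x^4 - 550x^3 + 122x^2 - 10x. The constant term is 0 because L is singular (the all-ones vector lies in its kernel).

x^10 - 18x^9 + 132x^8 - 514x^7 + 1161x^6 - 1562x^5 + 1238x^4 - 550x^3 + 122x^2 - 10x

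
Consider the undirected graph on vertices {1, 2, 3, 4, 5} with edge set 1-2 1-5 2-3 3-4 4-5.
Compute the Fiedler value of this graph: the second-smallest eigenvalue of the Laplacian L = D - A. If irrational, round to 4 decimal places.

Reading degrees in the order [1, 2, 3, 4, 5] gives [2, 2, 2, 2, 2]; set D = diag(2, 2, 2, 2, 2) and form L = D - A. The sorted Laplacian eigenvalues are [0, 1.3820, 1.3820, 3.6180, 3.6180]; the algebraic connectivity is the second entry, 1.3820. The eigenvalues sum to 10, which equals trace(L) = 2|E|. By the matrix-tree theorem the graph has (1/5) * product of the nonzero eigenvalues = 5 spanning trees.

1.3820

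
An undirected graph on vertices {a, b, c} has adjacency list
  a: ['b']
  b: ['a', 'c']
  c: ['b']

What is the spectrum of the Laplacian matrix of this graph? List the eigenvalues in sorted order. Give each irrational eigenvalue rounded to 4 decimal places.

[0, 1, 3]

Each diagonal entry of L is the vertex degree and each off-diagonal entry is -1 where an edge is present, 0 otherwise; in the order [a, b, c] the diagonal is [1, 2, 1]. L is symmetric positive semidefinite, so every eigenvalue is real and nonnegative. The single zero eigenvalue shows the graph is connected. The largest eigenvalue, 3, is at most the vertex count 3.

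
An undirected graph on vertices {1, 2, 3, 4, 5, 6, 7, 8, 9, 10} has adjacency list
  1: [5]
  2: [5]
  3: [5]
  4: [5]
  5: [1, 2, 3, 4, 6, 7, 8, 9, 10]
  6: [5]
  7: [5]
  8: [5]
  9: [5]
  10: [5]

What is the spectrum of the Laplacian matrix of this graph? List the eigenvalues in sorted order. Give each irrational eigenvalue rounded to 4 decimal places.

[0, 1, 1, 1, 1, 1, 1, 1, 1, 10]

With the vertex order [1, 2, 3, 4, 5, 6, 7, 8, 9, 10], the degrees are [1, 1, 1, 1, 9, 1, 1, 1, 1, 1], giving D = diag(1, 1, 1, 1, 9, 1, 1, 1, 1, 1) and L = D - A. Diagonalising L (or applying a numerical eigensolver to the 10x10 matrix) gives the spectrum above. The single zero eigenvalue shows the graph is connected.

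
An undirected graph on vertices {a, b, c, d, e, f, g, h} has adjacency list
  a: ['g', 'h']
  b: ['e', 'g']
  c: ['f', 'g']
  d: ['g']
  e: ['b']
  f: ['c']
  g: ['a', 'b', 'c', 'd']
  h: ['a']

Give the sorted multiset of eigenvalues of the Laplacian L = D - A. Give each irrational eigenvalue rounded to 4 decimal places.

Each diagonal entry of L is the vertex degree and each off-diagonal entry is -1 where an edge is present, 0 otherwise; in the order [a, b, c, d, e, f, g, h] the diagonal is [2, 2, 2, 1, 1, 1, 4, 1]. Since every row of L sums to 0, the all-ones vector is in the kernel and 0 is an eigenvalue. The single zero eigenvalue shows the graph is connected. There is one zero in the spectrum, matching the 1 component.

[0, 0.3820, 0.3820, 0.7639, 2, 2.6180, 2.6180, 5.2361]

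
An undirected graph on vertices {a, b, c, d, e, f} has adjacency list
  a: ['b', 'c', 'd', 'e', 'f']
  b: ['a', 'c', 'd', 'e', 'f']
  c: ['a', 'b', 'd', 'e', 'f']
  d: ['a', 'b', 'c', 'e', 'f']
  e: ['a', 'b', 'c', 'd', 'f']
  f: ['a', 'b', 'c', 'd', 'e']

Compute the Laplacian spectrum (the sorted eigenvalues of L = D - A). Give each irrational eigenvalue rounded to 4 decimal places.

[0, 6, 6, 6, 6, 6]

Each diagonal entry of L is the vertex degree and each off-diagonal entry is -1 where an edge is present, 0 otherwise; in the order [a, b, c, d, e, f] the diagonal is [5, 5, 5, 5, 5, 5]. The multiplicity of 0 as a Laplacian eigenvalue equals the number of connected components. The single zero eigenvalue shows the graph is connected. The largest eigenvalue, 6, is at most the vertex count 6.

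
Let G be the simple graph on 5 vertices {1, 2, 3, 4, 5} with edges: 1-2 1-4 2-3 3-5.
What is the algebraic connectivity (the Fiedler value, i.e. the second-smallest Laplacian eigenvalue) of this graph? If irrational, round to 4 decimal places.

Each diagonal entry of L is the vertex degree and each off-diagonal entry is -1 where an edge is present, 0 otherwise; in the order [1, 2, 3, 4, 5] the diagonal is [2, 2, 2, 1, 1]. The smallest Laplacian eigenvalue is always 0. The next one, lambda_2 = 0.3820, measures how hard the graph is to disconnect: larger values mean better connectivity. The largest eigenvalue, 3.6180, is at most the vertex count 5.

0.3820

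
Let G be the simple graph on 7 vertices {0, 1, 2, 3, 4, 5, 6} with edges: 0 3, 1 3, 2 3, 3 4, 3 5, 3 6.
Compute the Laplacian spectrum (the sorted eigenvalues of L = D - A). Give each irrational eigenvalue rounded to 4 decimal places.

[0, 1, 1, 1, 1, 1, 7]

Each diagonal entry of L is the vertex degree and each off-diagonal entry is -1 where an edge is present, 0 otherwise; in the order [0, 1, 2, 3, 4, 5, 6] the diagonal is [1, 1, 1, 6, 1, 1, 1]. L is symmetric positive semidefinite, so every eigenvalue is real and nonnegative. There is one zero in the spectrum, matching the 1 component.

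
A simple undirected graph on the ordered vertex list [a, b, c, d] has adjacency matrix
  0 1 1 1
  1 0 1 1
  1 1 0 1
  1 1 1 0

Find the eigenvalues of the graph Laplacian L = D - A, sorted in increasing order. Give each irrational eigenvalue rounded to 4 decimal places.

With the vertex order [a, b, c, d], the degrees are [3, 3, 3, 3], giving D = diag(3, 3, 3, 3) and L = D - A. L is symmetric positive semidefinite, so every eigenvalue is real and nonnegative. The single zero eigenvalue shows the graph is connected. The largest eigenvalue, 4, is at most the vertex count 4. By the matrix-tree theorem the graph has (1/4) * product of the nonzero eigenvalues = 16 spanning trees.

[0, 4, 4, 4]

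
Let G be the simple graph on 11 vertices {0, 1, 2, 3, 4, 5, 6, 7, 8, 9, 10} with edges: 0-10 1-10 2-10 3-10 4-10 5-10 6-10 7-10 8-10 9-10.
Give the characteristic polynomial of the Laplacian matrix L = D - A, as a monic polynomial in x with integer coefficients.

x^11 - 20x^10 + 135x^9 - 480x^8 + 1050x^7 - 1512x^6 + 1470x^5 - 960x^4 + 405x^3 - 100x^2 + 11x

Each diagonal entry of L is the vertex degree and each off-diagonal entry is -1 where an edge is present, 0 otherwise; in the order [0, 1, 2, 3, 4, 5, 6, 7, 8, 9, 10] the diagonal is [1, 1, 1, 1, 1, 1, 1, 1, 1, 1, 10]. Computing det(xI - L) by cofactor expansion (or equivalently via sum-over-permutations) gives x^11 - 20x^10 + 135x^9 - 480x^8 + 1050x^7 - 1512x^6 + 1470x^5 - 960x^4 + 405x^3 - 100x^2 + 11x. The constant term is 0 because L is singular (the all-ones vector lies in its kernel). There is one zero in the spectrum, matching the 1 component.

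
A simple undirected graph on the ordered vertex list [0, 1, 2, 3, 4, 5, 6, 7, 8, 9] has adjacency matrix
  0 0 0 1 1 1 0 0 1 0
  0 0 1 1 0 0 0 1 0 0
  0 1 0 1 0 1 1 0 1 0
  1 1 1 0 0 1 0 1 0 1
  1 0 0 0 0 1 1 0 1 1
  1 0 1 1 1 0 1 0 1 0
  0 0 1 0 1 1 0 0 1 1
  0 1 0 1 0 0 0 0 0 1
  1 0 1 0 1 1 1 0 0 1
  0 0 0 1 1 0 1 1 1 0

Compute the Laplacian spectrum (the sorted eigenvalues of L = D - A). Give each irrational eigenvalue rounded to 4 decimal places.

Each diagonal entry of L is the vertex degree and each off-diagonal entry is -1 where an edge is present, 0 otherwise; in the order [0, 1, 2, 3, 4, 5, 6, 7, 8, 9] the diagonal is [4, 3, 5, 6, 5, 6, 5, 3, 6, 5]. L is symmetric positive semidefinite, so every eigenvalue is real and nonnegative. The single zero eigenvalue shows the graph is connected. The eigenvalues sum to 48, which equals trace(L) = 2|E|. There is one zero in the spectrum, matching the 1 component.

[0, 1.7486, 3.2809, 3.8164, 5, 5.7624, 6.4527, 6.5685, 7.1858, 8.1847]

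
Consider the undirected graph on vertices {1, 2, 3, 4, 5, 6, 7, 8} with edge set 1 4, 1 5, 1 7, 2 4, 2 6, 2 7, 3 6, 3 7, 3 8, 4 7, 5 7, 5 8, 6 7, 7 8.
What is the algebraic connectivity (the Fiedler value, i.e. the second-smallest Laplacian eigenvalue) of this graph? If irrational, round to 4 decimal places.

With the vertex order [1, 2, 3, 4, 5, 6, 7, 8], the degrees are [3, 3, 3, 3, 3, 3, 7, 3], giving D = diag(3, 3, 3, 3, 3, 3, 7, 3) and L = D - A. The smallest Laplacian eigenvalue is always 0. The next one, lambda_2 = 1.7530, measures how hard the graph is to disconnect: larger values mean better connectivity.

1.7530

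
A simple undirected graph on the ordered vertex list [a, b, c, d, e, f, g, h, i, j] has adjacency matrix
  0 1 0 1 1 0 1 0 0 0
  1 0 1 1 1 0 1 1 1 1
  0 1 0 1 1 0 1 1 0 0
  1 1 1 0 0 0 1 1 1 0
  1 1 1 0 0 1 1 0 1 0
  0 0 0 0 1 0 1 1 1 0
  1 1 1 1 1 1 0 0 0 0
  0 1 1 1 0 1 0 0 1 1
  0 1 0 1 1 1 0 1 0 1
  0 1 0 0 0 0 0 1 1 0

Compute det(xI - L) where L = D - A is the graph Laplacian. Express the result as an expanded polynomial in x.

x^10 - 54x^9 + 1276x^8 - 17300x^7 + 148150x^6 - 829994x^5 + 3037801x^4 - 6993160x^3 + 9171495x^2 - 5210380x

Reading degrees in the order [a, b, c, d, e, f, g, h, i, j] gives [4, 8, 5, 6, 6, 4, 6, 6, 6, 3]; set D = diag(4, 8, 5, 6, 6, 4, 6, 6, 6, 3) and form L = D - A. Computing det(xI - L) by cofactor expansion (or equivalently via sum-over-permutations) gives x^10 - 54x^9 + 1276x^8 - 17300x^7 + 148150x^6 - 829994x^5 + 3037801x^4 - 6993160x^3 + 9171495x^2 - 5210380x. Since p(0) = det(-L) = 0, x divides p(x). By the matrix-tree theorem the graph has (1/10) * product of the nonzero eigenvalues = 521038 spanning trees.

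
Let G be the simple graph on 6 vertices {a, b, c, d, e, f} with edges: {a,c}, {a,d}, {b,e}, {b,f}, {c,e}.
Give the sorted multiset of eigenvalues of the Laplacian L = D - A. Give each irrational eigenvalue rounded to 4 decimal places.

[0, 0.2679, 1, 2, 3, 3.7321]

Each diagonal entry of L is the vertex degree and each off-diagonal entry is -1 where an edge is present, 0 otherwise; in the order [a, b, c, d, e, f] the diagonal is [2, 2, 2, 1, 2, 1]. Diagonalising L (or applying a numerical eigensolver to the 6x6 matrix) gives the spectrum above. The eigenvalues sum to 10, which equals trace(L) = 2|E|.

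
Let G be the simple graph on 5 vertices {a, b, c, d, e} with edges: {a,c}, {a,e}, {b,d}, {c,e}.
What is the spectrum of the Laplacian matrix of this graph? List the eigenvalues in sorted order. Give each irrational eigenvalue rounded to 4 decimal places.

Reading degrees in the order [a, b, c, d, e] gives [2, 1, 2, 1, 2]; set D = diag(2, 1, 2, 1, 2) and form L = D - A. Diagonalising L (or applying a numerical eigensolver to the 5x5 matrix) gives the spectrum above. The 2 zero eigenvalues correspond to the 2 connected components. The eigenvalues sum to 8, which equals trace(L) = 2|E|.

[0, 0, 2, 3, 3]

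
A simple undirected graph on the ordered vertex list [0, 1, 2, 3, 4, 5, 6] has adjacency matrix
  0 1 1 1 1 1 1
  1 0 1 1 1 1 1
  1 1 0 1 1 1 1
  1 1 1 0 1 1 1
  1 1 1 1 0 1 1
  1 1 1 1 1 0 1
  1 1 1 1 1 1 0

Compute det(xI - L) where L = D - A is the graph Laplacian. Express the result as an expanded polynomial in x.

x^7 - 42x^6 + 735x^5 - 6860x^4 + 36015x^3 - 100842x^2 + 117649x

With the vertex order [0, 1, 2, 3, 4, 5, 6], the degrees are [6, 6, 6, 6, 6, 6, 6], giving D = diag(6, 6, 6, 6, 6, 6, 6) and L = D - A. Computing det(xI - L) by cofactor expansion (or equivalently via sum-over-permutations) gives x^7 - 42x^6 + 735x^5 - 6860x^4 + 36015x^3 - 100842x^2 + 117649x. The constant term is 0 because L is singular (the all-ones vector lies in its kernel). The eigenvalues sum to 42, which equals trace(L) = 2|E|. There is one zero in the spectrum, matching the 1 component.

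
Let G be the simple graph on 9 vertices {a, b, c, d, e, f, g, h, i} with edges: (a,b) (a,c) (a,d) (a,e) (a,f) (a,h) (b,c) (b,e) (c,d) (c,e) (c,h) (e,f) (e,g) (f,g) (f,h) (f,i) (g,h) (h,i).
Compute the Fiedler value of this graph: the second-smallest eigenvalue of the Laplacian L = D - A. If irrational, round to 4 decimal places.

Reading degrees in the order [a, b, c, d, e, f, g, h, i] gives [6, 3, 5, 2, 5, 5, 3, 5, 2]; set D = diag(6, 3, 5, 2, 5, 5, 3, 5, 2) and form L = D - A. The smallest Laplacian eigenvalue is always 0. The next one, lambda_2 = 1.3355, measures how hard the graph is to disconnect: larger values mean better connectivity.

1.3355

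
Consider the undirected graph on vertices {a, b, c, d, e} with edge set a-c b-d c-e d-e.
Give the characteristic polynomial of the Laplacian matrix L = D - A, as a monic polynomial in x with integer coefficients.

With the vertex order [a, b, c, d, e], the degrees are [1, 1, 2, 2, 2], giving D = diag(1, 1, 2, 2, 2) and L = D - A. L has integer entries, so p(x) = det(xI - L) has integer coefficients. Expanding the determinant yields x^5 - 8x^4 + 21x^3 - 20x^2 + 5x. The coefficient of x^4 equals -trace(L) = -8, matching the sum of degrees. There is one zero in the spectrum, matching the 1 component.

x^5 - 8x^4 + 21x^3 - 20x^2 + 5x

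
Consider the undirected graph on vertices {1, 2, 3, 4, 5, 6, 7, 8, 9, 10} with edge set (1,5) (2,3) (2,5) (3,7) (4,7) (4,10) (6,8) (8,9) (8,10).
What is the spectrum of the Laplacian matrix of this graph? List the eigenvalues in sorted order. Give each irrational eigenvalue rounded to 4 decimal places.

Each diagonal entry of L is the vertex degree and each off-diagonal entry is -1 where an edge is present, 0 otherwise; in the order [1, 2, 3, 4, 5, 6, 7, 8, 9, 10] the diagonal is [1, 2, 2, 2, 2, 1, 2, 3, 1, 2]. L is symmetric positive semidefinite, so every eigenvalue is real and nonnegative. The single zero eigenvalue shows the graph is connected. The eigenvalues sum to 18, which equals trace(L) = 2|E|.

[0, 0.1029, 0.4367, 1, 1, 1.7250, 2.5064, 3.2255, 3.7678, 4.2357]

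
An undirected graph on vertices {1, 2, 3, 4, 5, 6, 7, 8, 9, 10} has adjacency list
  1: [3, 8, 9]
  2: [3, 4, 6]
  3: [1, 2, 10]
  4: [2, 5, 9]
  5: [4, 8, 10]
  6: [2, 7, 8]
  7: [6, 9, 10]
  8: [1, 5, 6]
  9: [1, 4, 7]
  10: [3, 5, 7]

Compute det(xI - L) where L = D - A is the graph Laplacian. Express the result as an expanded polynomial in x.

Each diagonal entry of L is the vertex degree and each off-diagonal entry is -1 where an edge is present, 0 otherwise; in the order [1, 2, 3, 4, 5, 6, 7, 8, 9, 10] the diagonal is [3, 3, 3, 3, 3, 3, 3, 3, 3, 3]. L has integer entries, so p(x) = det(xI - L) has integer coefficients. Expanding the determinant yields x^10 - 30x^9 + 390x^8 - 2880x^7 + 13305x^6 - 39882x^5 + 77640x^4 - 94800x^3 + 66000x^2 - 20000x. The coefficient of x^9 equals -trace(L) = -30, matching the sum of degrees. There is one zero in the spectrum, matching the 1 component. By the matrix-tree theorem the graph has (1/10) * product of the nonzero eigenvalues = 2000 spanning trees.

x^10 - 30x^9 + 390x^8 - 2880x^7 + 13305x^6 - 39882x^5 + 77640x^4 - 94800x^3 + 66000x^2 - 20000x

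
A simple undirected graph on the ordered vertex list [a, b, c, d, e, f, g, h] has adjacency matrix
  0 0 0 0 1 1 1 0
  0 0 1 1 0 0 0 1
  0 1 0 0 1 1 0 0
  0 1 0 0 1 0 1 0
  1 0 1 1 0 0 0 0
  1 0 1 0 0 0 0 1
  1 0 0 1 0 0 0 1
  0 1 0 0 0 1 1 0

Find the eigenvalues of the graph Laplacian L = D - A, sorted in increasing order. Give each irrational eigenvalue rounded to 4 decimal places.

[0, 2, 2, 2, 4, 4, 4, 6]

With the vertex order [a, b, c, d, e, f, g, h], the degrees are [3, 3, 3, 3, 3, 3, 3, 3], giving D = diag(3, 3, 3, 3, 3, 3, 3, 3) and L = D - A. L is symmetric positive semidefinite, so every eigenvalue is real and nonnegative. By the matrix-tree theorem the graph has (1/8) * product of the nonzero eigenvalues = 384 spanning trees. The largest eigenvalue, 6, is at most the vertex count 8.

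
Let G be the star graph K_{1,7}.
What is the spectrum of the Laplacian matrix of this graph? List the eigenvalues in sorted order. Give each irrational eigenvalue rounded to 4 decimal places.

The graph has 8 vertices and degree multiset [7, 1, 1, 1, 1, 1, 1, 1]; D is the diagonal matrix of degrees and L = D - A. Since every row of L sums to 0, the all-ones vector is in the kernel and 0 is an eigenvalue. The single zero eigenvalue shows the graph is connected. By the matrix-tree theorem the graph has (1/8) * product of the nonzero eigenvalues = 1 spanning tree. The eigenvalues sum to 14, which equals trace(L) = 2|E|.

[0, 1, 1, 1, 1, 1, 1, 8]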